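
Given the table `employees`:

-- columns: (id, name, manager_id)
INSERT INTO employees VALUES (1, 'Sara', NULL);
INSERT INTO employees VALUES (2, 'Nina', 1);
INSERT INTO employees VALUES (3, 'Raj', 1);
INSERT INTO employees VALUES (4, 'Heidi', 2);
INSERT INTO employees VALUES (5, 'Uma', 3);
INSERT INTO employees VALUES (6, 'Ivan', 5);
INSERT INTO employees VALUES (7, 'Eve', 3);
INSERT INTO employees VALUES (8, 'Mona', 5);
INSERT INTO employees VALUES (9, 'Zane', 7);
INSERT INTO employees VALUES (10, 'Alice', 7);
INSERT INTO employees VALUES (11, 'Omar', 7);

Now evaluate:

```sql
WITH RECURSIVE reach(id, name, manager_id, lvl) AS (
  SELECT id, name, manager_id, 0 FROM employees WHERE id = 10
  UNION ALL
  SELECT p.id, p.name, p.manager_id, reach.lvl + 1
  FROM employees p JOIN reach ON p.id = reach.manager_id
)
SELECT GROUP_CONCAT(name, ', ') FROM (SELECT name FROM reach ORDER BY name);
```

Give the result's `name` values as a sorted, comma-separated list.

Base: id=10 (Alice), manager_id=7, lvl 0.
Iteration 1: join on id=7 -> Eve (id 7, manager_id=3, lvl 1).
Iteration 2: join on id=3 -> Raj (id 3, manager_id=1, lvl 2).
Iteration 3: join on id=1 -> Sara (id 1, manager_id=NULL, lvl 3).
Iteration 4: manager_id is NULL; no match; recursion stops.

Alice, Eve, Raj, Sara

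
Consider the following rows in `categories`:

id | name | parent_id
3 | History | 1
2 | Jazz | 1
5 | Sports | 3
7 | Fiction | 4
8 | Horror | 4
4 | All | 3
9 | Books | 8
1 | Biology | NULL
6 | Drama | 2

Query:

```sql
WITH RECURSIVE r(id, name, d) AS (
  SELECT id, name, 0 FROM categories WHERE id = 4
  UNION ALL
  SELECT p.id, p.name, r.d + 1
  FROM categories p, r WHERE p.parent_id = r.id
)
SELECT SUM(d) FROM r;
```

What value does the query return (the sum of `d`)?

4

Base: id=4 (All) at d 0.
Iteration 1: rows with parent_id in {4} -> Fiction (id 7, d 1), Horror (id 8, d 1).
Iteration 2: rows with parent_id in {7,8} -> Books (id 9, d 2).
Iteration 3: no rows with parent_id in {9}; recursion stops.
SUM(d) = 0 + 1 + 1 + 2 = 4.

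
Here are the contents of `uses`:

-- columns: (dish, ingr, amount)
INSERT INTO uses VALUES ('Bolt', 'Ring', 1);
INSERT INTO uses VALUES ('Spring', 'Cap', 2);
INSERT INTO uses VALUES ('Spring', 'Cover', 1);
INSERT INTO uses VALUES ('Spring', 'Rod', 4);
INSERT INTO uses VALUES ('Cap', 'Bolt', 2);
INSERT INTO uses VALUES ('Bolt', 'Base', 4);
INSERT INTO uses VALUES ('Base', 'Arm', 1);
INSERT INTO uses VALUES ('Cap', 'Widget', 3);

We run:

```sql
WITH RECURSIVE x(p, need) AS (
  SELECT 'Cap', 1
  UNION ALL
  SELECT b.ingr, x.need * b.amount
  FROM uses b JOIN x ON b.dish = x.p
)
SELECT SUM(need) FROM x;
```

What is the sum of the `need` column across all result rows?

Base: (Cap, need=1).
Iteration 1: components of {Cap} -> Bolt = 1*2 = 2, Widget = 1*3 = 3.
Iteration 2: components of {Bolt,Widget} -> Base = 2*4 = 8, Ring = 2*1 = 2.
Iteration 3: components of {Base,Ring} -> Arm = 8*1 = 8.
Iteration 4: no further components; recursion stops.
SUM(need) = 1 + 2 + 3 + 8 + 2 + 8 = 24.

24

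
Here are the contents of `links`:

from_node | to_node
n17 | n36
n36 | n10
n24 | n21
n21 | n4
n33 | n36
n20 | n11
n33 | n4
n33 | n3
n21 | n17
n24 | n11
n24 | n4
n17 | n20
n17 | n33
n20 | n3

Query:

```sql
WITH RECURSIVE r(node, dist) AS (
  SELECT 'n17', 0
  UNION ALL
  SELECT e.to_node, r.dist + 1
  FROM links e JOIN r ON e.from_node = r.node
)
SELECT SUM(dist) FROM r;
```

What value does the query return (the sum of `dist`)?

18

Base: (n17, dist=0).
Iteration 1: edges from {n17} -> (n20, dist=1), (n33, dist=1), (n36, dist=1).
Iteration 2: edges from {n20,n33,n36} -> (n10, dist=2), (n11, dist=2), (n3, dist=2) x2, (n36, dist=2), (n4, dist=2). [UNION ALL keeps all 6 new rows, including repeats]
Iteration 3: edges from {n10,n11,n3,n36,n4} -> (n10, dist=3).
Iteration 4: no outgoing edges from {n10}; recursion stops.
SUM(dist) = 0 + 1 + 1 + 1 + 2 + 2 + 2 + 2 + 2 + 2 + 3 = 18.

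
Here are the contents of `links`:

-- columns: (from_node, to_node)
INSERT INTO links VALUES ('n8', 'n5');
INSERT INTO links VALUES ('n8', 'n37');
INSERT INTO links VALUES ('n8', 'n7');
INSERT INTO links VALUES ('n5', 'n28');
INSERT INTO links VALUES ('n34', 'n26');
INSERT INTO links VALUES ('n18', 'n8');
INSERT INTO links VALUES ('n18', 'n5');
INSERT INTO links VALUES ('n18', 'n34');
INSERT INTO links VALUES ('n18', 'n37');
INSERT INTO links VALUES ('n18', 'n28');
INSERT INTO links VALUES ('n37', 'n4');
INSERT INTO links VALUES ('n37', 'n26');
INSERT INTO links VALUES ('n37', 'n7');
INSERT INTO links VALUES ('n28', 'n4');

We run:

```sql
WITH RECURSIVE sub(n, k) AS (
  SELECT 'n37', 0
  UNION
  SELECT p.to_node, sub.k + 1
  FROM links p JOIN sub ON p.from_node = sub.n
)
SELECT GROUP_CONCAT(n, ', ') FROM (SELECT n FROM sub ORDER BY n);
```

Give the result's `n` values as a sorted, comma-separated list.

n26, n37, n4, n7

Base: (n37, k=0).
Iteration 1: edges from {n37} -> (n26, k=1), (n4, k=1), (n7, k=1).
Iteration 2: no outgoing edges from {n26,n4,n7}; recursion stops.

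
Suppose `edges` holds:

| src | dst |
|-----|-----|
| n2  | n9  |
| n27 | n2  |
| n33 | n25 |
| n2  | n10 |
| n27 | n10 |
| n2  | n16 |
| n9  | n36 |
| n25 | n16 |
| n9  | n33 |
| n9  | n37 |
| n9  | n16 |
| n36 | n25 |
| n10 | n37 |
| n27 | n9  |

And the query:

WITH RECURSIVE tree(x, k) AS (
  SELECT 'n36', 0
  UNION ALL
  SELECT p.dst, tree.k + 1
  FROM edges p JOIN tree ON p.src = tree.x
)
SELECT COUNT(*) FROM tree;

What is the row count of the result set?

3

Base: (n36, k=0).
Iteration 1: edges from {n36} -> (n25, k=1).
Iteration 2: edges from {n25} -> (n16, k=2).
Iteration 3: no outgoing edges from {n16}; recursion stops.
Total rows emitted: 3.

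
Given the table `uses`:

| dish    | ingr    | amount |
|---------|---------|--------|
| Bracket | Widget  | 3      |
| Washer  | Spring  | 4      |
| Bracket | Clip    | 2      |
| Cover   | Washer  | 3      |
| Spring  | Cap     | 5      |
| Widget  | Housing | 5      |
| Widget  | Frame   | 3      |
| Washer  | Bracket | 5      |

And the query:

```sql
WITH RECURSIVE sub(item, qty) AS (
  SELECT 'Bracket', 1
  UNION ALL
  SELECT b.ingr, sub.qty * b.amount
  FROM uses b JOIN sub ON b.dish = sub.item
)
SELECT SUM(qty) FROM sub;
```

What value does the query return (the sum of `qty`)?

30

Base: (Bracket, qty=1).
Iteration 1: components of {Bracket} -> Clip = 1*2 = 2, Widget = 1*3 = 3.
Iteration 2: components of {Clip,Widget} -> Frame = 3*3 = 9, Housing = 3*5 = 15.
Iteration 3: no further components; recursion stops.
SUM(qty) = 1 + 2 + 3 + 15 + 9 = 30.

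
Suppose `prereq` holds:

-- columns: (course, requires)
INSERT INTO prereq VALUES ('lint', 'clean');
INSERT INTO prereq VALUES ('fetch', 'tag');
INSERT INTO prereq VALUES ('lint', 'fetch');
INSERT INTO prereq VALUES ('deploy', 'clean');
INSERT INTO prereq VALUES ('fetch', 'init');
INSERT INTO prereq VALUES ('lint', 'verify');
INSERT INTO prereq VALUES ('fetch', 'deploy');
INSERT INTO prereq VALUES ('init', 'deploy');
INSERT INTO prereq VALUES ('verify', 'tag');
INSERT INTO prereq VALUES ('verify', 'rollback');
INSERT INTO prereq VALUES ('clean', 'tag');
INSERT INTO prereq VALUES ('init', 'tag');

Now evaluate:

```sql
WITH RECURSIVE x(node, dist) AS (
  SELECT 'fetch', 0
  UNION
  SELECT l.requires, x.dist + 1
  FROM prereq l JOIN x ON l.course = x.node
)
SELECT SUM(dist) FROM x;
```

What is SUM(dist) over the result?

Base: (fetch, dist=0).
Iteration 1: edges from {fetch} -> (deploy, dist=1), (init, dist=1), (tag, dist=1).
Iteration 2: edges from {deploy,init,tag} -> (clean, dist=2), (deploy, dist=2), (tag, dist=2).
Iteration 3: edges from {clean,deploy,tag} -> (clean, dist=3), (tag, dist=3).
Iteration 4: edges from {clean,tag} -> (tag, dist=4).
Iteration 5: no outgoing edges from {tag}; recursion stops.
SUM(dist) = 0 + 1 + 1 + 1 + 2 + 2 + 2 + 3 + 3 + 4 = 19.

19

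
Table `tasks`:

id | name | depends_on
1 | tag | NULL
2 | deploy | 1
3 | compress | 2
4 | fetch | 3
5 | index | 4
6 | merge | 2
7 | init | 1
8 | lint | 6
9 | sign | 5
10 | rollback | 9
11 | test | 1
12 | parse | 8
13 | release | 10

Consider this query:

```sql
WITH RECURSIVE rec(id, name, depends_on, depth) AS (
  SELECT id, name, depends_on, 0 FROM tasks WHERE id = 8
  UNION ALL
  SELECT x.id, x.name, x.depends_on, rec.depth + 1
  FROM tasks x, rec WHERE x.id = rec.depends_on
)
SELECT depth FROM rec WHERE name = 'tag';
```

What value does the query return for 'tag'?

Base: id=8 (lint), depends_on=6, depth 0.
Iteration 1: join on id=6 -> merge (id 6, depends_on=2, depth 1).
Iteration 2: join on id=2 -> deploy (id 2, depends_on=1, depth 2).
Iteration 3: join on id=1 -> tag (id 1, depends_on=NULL, depth 3).
Iteration 4: depends_on is NULL; no match; recursion stops.

3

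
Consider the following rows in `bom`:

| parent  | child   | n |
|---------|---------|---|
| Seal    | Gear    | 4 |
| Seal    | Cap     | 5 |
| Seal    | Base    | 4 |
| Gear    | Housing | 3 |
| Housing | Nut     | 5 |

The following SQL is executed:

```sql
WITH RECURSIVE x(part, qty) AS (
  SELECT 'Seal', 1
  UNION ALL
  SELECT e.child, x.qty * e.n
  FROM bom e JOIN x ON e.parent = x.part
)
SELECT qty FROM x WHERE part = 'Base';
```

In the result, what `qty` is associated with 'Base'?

Base: (Seal, qty=1).
Iteration 1: components of {Seal} -> Base = 1*4 = 4, Cap = 1*5 = 5, Gear = 1*4 = 4.
Iteration 2: components of {Base,Cap,Gear} -> Housing = 4*3 = 12.
Iteration 3: components of {Housing} -> Nut = 12*5 = 60.
Iteration 4: no further components; recursion stops.

4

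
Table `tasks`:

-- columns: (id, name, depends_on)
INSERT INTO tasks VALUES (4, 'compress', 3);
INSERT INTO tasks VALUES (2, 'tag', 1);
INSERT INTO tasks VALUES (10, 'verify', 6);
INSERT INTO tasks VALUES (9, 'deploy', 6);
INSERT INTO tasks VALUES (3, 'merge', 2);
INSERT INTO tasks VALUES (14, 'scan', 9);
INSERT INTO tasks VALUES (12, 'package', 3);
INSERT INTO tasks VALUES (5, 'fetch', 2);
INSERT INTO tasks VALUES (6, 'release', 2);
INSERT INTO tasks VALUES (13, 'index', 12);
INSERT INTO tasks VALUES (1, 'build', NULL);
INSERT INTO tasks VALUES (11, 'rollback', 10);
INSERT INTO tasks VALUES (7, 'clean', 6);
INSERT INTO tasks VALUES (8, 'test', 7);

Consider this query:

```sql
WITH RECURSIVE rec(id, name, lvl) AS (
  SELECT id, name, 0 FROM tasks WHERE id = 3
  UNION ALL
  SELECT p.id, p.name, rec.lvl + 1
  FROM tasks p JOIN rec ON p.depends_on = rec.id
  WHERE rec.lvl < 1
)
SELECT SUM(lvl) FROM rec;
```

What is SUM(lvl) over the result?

2

Base: id=3 (merge) at lvl 0.
Iteration 1: rows with depends_on in {3} -> compress (id 4, lvl 1), package (id 12, lvl 1).
Iteration 2: lvl < 1 fails for all current rows; recursion stops.
SUM(lvl) = 0 + 1 + 1 = 2.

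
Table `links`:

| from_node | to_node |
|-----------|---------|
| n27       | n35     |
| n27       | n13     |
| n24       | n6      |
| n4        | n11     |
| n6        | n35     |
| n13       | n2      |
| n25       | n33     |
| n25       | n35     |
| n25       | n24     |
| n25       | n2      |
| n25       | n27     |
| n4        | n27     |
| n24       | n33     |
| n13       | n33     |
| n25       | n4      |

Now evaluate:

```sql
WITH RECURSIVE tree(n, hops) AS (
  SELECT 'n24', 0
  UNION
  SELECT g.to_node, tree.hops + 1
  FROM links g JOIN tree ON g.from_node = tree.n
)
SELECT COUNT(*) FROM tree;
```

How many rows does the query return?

4

Base: (n24, hops=0).
Iteration 1: edges from {n24} -> (n33, hops=1), (n6, hops=1).
Iteration 2: edges from {n33,n6} -> (n35, hops=2).
Iteration 3: no outgoing edges from {n35}; recursion stops.
Total rows emitted: 4.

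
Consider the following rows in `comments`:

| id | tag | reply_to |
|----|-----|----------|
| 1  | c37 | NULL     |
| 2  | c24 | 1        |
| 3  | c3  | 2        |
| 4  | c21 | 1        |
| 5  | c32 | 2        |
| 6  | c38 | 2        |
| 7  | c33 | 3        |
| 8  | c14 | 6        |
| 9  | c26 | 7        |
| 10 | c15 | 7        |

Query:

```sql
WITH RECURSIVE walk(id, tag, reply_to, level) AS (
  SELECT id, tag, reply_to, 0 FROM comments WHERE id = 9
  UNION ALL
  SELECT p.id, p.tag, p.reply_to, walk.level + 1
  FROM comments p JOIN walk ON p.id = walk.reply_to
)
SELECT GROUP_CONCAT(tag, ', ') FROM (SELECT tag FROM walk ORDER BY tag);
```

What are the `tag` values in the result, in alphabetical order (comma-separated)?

c24, c26, c3, c33, c37

Base: id=9 (c26), reply_to=7, level 0.
Iteration 1: join on id=7 -> c33 (id 7, reply_to=3, level 1).
Iteration 2: join on id=3 -> c3 (id 3, reply_to=2, level 2).
Iteration 3: join on id=2 -> c24 (id 2, reply_to=1, level 3).
Iteration 4: join on id=1 -> c37 (id 1, reply_to=NULL, level 4).
Iteration 5: reply_to is NULL; no match; recursion stops.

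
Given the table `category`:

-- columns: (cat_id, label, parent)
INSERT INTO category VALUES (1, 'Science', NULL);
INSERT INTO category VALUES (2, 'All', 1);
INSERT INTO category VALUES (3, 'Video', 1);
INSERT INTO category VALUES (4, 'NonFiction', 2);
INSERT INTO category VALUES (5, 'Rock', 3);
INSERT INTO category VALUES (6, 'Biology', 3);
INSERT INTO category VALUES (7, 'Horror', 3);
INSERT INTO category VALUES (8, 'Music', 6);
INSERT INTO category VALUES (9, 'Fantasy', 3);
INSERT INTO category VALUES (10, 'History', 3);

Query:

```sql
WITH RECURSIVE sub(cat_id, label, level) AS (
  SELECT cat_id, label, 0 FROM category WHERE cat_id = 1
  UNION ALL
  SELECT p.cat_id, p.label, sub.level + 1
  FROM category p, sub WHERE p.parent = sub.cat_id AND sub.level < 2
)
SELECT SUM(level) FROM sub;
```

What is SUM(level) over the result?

14

Base: cat_id=1 (Science) at level 0.
Iteration 1: rows with parent in {1} -> All (id 2, level 1), Video (id 3, level 1).
Iteration 2: rows with parent in {2,3} -> NonFiction (id 4, level 2), Rock (id 5, level 2), Biology (id 6, level 2), Horror (id 7, level 2), Fantasy (id 9, level 2), History (id 10, level 2).
Iteration 3: level < 2 fails for all current rows; recursion stops.
SUM(level) = 0 + 1 + 1 + 2 + 2 + 2 + 2 + 2 + 2 = 14.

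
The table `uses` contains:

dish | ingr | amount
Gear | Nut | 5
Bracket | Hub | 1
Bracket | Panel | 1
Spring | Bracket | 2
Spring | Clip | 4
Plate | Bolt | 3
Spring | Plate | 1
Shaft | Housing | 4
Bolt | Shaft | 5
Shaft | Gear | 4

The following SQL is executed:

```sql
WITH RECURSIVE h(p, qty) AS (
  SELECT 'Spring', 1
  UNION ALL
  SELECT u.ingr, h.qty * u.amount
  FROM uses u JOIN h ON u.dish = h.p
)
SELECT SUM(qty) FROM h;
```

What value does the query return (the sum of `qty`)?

Base: (Spring, qty=1).
Iteration 1: components of {Spring} -> Bracket = 1*2 = 2, Clip = 1*4 = 4, Plate = 1*1 = 1.
Iteration 2: components of {Bracket,Clip,Plate} -> Bolt = 1*3 = 3, Hub = 2*1 = 2, Panel = 2*1 = 2.
Iteration 3: components of {Bolt,Hub,Panel} -> Shaft = 3*5 = 15.
Iteration 4: components of {Shaft} -> Gear = 15*4 = 60, Housing = 15*4 = 60.
Iteration 5: components of {Gear,Housing} -> Nut = 60*5 = 300.
Iteration 6: no further components; recursion stops.
SUM(qty) = 1 + 2 + 4 + 1 + 2 + 2 + 3 + 15 + 60 + 60 + 300 = 450.

450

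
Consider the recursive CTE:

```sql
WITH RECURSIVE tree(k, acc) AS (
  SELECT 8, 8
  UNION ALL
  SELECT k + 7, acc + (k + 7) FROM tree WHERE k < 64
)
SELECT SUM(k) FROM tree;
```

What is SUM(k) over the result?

Base: k=8, acc=8.
Iteration 1: 8 < 64 holds -> k = 8 + 7 = 15, acc = 8 + 15 = 23.
Iteration 2: 15 < 64 holds -> k = 15 + 7 = 22, acc = 23 + 22 = 45.
Iteration 3: 22 < 64 holds -> k = 22 + 7 = 29, acc = 45 + 29 = 74.
Iteration 4: 29 < 64 holds -> k = 29 + 7 = 36, acc = 74 + 36 = 110.
Iteration 5: 36 < 64 holds -> k = 36 + 7 = 43, acc = 110 + 43 = 153.
Iteration 6: 43 < 64 holds -> k = 43 + 7 = 50, acc = 153 + 50 = 203.
Iteration 7: 50 < 64 holds -> k = 50 + 7 = 57, acc = 203 + 57 = 260.
Iteration 8: 57 < 64 holds -> k = 57 + 7 = 64, acc = 260 + 64 = 324.
Iteration 9: 64 < 64 fails; recursion stops.
SUM(k) = 8 + 15 + 22 + 29 + 36 + 43 + 50 + 57 + 64 = 324.

324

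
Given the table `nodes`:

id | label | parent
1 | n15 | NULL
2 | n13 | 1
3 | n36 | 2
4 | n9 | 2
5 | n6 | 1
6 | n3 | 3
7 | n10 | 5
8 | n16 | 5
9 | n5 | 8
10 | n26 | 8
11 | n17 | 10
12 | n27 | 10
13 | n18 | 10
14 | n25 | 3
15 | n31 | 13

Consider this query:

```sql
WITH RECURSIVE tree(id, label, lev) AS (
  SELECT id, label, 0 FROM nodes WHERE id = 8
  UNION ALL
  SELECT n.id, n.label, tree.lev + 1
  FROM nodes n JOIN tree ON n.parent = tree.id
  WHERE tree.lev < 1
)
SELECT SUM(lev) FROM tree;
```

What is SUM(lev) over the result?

2

Base: id=8 (n16) at lev 0.
Iteration 1: rows with parent in {8} -> n5 (id 9, lev 1), n26 (id 10, lev 1).
Iteration 2: lev < 1 fails for all current rows; recursion stops.
SUM(lev) = 0 + 1 + 1 = 2.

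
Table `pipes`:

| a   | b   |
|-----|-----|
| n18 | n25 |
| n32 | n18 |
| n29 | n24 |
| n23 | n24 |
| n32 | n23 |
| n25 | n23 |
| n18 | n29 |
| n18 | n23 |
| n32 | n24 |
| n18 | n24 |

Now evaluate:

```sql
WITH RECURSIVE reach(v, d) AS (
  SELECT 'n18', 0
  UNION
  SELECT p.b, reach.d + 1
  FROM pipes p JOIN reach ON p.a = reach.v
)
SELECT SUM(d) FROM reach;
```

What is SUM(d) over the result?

Base: (n18, d=0).
Iteration 1: edges from {n18} -> (n23, d=1), (n24, d=1), (n25, d=1), (n29, d=1).
Iteration 2: edges from {n23,n24,n25,n29} -> (n23, d=2), (n24, d=2). [UNION drops 1 duplicate row(s)]
Iteration 3: edges from {n23,n24} -> (n24, d=3).
Iteration 4: no outgoing edges from {n24}; recursion stops.
SUM(d) = 0 + 1 + 1 + 1 + 1 + 2 + 2 + 3 = 11.

11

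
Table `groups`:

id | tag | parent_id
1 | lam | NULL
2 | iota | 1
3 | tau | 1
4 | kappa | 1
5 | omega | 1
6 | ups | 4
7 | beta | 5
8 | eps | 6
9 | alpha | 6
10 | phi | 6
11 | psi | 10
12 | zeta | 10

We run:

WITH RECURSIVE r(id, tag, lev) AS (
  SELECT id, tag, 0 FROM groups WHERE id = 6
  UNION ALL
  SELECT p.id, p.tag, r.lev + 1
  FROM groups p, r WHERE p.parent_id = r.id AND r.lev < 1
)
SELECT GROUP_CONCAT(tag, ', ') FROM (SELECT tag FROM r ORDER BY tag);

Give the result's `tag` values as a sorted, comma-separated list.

Base: id=6 (ups) at lev 0.
Iteration 1: rows with parent_id in {6} -> eps (id 8, lev 1), alpha (id 9, lev 1), phi (id 10, lev 1).
Iteration 2: lev < 1 fails for all current rows; recursion stops.

alpha, eps, phi, ups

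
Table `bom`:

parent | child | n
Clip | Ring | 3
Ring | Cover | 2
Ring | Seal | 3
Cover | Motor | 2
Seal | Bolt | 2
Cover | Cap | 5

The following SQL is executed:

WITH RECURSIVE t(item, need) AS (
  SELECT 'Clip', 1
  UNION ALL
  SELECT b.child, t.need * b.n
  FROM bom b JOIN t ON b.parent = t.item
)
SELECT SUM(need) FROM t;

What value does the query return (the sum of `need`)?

Base: (Clip, need=1).
Iteration 1: components of {Clip} -> Ring = 1*3 = 3.
Iteration 2: components of {Ring} -> Cover = 3*2 = 6, Seal = 3*3 = 9.
Iteration 3: components of {Cover,Seal} -> Bolt = 9*2 = 18, Cap = 6*5 = 30, Motor = 6*2 = 12.
Iteration 4: no further components; recursion stops.
SUM(need) = 1 + 3 + 6 + 9 + 12 + 30 + 18 = 79.

79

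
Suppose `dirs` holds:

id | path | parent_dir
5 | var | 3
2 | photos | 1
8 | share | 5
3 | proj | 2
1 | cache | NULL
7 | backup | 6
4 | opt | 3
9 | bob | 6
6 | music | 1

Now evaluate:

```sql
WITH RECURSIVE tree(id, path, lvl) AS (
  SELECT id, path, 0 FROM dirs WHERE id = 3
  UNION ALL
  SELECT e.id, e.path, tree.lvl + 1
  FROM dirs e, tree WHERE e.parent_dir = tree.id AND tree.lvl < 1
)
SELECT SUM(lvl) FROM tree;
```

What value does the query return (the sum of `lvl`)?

Base: id=3 (proj) at lvl 0.
Iteration 1: rows with parent_dir in {3} -> opt (id 4, lvl 1), var (id 5, lvl 1).
Iteration 2: lvl < 1 fails for all current rows; recursion stops.
SUM(lvl) = 0 + 1 + 1 = 2.

2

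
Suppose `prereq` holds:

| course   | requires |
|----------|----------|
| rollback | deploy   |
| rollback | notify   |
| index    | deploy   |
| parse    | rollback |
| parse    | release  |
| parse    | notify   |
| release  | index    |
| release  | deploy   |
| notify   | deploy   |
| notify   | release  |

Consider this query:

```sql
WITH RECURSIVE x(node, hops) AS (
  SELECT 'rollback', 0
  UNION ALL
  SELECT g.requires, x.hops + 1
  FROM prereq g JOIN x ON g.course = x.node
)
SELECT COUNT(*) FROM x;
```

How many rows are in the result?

8

Base: (rollback, hops=0).
Iteration 1: edges from {rollback} -> (deploy, hops=1), (notify, hops=1).
Iteration 2: edges from {deploy,notify} -> (deploy, hops=2), (release, hops=2).
Iteration 3: edges from {deploy,release} -> (deploy, hops=3), (index, hops=3).
Iteration 4: edges from {deploy,index} -> (deploy, hops=4).
Iteration 5: no outgoing edges from {deploy}; recursion stops.
Total rows emitted: 8.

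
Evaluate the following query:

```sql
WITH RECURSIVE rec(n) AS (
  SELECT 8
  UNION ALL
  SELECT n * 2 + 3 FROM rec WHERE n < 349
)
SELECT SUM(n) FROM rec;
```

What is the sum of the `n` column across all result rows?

675

Base: n=8.
Iteration 1: 8 < 349 holds -> n = 8 * 2 + 3 = 19.
Iteration 2: 19 < 349 holds -> n = 19 * 2 + 3 = 41.
Iteration 3: 41 < 349 holds -> n = 41 * 2 + 3 = 85.
Iteration 4: 85 < 349 holds -> n = 85 * 2 + 3 = 173.
Iteration 5: 173 < 349 holds -> n = 173 * 2 + 3 = 349.
Iteration 6: 349 < 349 fails; recursion stops.
SUM(n) = 8 + 19 + 41 + 85 + 173 + 349 = 675.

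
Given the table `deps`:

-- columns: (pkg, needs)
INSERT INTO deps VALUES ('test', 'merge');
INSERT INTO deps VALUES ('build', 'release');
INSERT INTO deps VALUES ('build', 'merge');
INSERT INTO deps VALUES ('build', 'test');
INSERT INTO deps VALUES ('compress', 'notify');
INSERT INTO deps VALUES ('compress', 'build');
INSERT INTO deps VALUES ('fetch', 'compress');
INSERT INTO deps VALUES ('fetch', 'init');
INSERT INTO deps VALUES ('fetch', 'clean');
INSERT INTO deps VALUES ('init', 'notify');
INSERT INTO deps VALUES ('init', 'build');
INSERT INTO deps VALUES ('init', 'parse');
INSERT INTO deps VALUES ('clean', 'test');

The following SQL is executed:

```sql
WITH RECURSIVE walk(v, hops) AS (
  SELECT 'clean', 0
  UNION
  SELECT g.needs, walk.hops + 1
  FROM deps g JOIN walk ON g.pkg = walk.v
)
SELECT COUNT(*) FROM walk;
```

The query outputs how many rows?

3

Base: (clean, hops=0).
Iteration 1: edges from {clean} -> (test, hops=1).
Iteration 2: edges from {test} -> (merge, hops=2).
Iteration 3: no outgoing edges from {merge}; recursion stops.
Total rows emitted: 3.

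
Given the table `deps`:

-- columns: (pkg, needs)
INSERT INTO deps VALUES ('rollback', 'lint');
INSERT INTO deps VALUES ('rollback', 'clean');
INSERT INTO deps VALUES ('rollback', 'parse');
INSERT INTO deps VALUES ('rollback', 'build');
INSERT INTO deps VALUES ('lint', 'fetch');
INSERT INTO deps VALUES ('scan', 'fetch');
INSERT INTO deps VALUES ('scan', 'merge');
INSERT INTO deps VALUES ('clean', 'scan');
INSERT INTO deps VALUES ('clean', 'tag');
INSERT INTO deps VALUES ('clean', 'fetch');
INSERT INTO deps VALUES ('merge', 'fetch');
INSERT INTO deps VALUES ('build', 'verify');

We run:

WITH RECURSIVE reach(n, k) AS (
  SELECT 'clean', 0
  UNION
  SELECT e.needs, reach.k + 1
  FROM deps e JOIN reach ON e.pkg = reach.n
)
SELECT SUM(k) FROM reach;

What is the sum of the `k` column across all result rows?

Base: (clean, k=0).
Iteration 1: edges from {clean} -> (fetch, k=1), (scan, k=1), (tag, k=1).
Iteration 2: edges from {fetch,scan,tag} -> (fetch, k=2), (merge, k=2).
Iteration 3: edges from {fetch,merge} -> (fetch, k=3).
Iteration 4: no outgoing edges from {fetch}; recursion stops.
SUM(k) = 0 + 1 + 1 + 1 + 2 + 2 + 3 = 10.

10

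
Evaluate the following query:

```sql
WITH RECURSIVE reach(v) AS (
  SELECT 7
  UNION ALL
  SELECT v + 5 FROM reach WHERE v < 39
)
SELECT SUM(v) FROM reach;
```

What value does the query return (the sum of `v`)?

Base: v=7.
Iteration 1: 7 < 39 holds -> v = 7 + 5 = 12.
Iteration 2: 12 < 39 holds -> v = 12 + 5 = 17.
Iteration 3: 17 < 39 holds -> v = 17 + 5 = 22.
Iteration 4: 22 < 39 holds -> v = 22 + 5 = 27.
Iteration 5: 27 < 39 holds -> v = 27 + 5 = 32.
Iteration 6: 32 < 39 holds -> v = 32 + 5 = 37.
Iteration 7: 37 < 39 holds -> v = 37 + 5 = 42.
Iteration 8: 42 < 39 fails; recursion stops.
SUM(v) = 7 + 12 + 17 + 22 + 27 + 32 + 37 + 42 = 196.

196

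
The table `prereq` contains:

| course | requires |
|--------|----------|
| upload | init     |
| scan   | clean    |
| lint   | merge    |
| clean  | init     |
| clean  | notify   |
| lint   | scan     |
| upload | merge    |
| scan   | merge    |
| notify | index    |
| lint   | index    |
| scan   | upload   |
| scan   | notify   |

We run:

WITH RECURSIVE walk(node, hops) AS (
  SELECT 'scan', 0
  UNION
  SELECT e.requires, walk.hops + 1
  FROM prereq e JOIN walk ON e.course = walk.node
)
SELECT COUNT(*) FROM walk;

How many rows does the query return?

10

Base: (scan, hops=0).
Iteration 1: edges from {scan} -> (clean, hops=1), (merge, hops=1), (notify, hops=1), (upload, hops=1).
Iteration 2: edges from {clean,merge,notify,upload} -> (index, hops=2), (init, hops=2), (merge, hops=2), (notify, hops=2). [UNION drops 1 duplicate row(s)]
Iteration 3: edges from {index,init,merge,notify} -> (index, hops=3).
Iteration 4: no outgoing edges from {index}; recursion stops.
Total rows emitted: 10.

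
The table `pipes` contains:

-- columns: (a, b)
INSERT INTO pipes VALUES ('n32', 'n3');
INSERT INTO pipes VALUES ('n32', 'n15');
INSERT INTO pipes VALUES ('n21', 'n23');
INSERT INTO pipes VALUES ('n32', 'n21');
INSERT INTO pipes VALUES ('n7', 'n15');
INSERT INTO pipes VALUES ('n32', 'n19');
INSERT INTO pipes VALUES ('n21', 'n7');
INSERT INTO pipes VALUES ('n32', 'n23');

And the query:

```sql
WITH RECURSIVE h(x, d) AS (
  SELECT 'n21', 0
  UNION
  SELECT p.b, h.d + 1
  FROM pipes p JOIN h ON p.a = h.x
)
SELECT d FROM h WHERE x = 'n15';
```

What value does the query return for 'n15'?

Base: (n21, d=0).
Iteration 1: edges from {n21} -> (n23, d=1), (n7, d=1).
Iteration 2: edges from {n23,n7} -> (n15, d=2).
Iteration 3: no outgoing edges from {n15}; recursion stops.

2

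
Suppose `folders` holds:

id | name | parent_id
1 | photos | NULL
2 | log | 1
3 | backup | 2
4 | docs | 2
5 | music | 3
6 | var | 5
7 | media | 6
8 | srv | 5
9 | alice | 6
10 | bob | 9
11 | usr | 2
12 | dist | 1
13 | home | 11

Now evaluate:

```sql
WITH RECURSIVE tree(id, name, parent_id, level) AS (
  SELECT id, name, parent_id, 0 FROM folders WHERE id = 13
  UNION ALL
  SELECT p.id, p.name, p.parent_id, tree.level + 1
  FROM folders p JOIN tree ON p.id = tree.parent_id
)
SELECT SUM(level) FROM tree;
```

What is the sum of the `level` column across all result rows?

6

Base: id=13 (home), parent_id=11, level 0.
Iteration 1: join on id=11 -> usr (id 11, parent_id=2, level 1).
Iteration 2: join on id=2 -> log (id 2, parent_id=1, level 2).
Iteration 3: join on id=1 -> photos (id 1, parent_id=NULL, level 3).
Iteration 4: parent_id is NULL; no match; recursion stops.
SUM(level) = 0 + 1 + 2 + 3 = 6.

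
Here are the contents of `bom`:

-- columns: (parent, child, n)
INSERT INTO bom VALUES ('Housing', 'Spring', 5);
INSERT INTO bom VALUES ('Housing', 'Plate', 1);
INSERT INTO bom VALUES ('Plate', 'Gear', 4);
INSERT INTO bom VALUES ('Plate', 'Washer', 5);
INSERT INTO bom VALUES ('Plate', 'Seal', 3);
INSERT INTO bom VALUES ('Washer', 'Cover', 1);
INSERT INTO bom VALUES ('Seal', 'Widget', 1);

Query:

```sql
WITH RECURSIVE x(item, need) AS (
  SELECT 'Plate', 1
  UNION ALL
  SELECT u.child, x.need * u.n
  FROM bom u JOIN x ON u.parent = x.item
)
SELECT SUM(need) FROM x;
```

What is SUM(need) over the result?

Base: (Plate, need=1).
Iteration 1: components of {Plate} -> Gear = 1*4 = 4, Seal = 1*3 = 3, Washer = 1*5 = 5.
Iteration 2: components of {Gear,Seal,Washer} -> Cover = 5*1 = 5, Widget = 3*1 = 3.
Iteration 3: no further components; recursion stops.
SUM(need) = 1 + 4 + 5 + 3 + 5 + 3 = 21.

21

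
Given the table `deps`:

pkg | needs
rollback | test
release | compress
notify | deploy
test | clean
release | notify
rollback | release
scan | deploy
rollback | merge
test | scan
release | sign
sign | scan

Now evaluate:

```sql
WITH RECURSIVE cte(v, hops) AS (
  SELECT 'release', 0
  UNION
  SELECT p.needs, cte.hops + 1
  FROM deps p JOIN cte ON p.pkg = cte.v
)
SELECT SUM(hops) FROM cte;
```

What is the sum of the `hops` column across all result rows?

Base: (release, hops=0).
Iteration 1: edges from {release} -> (compress, hops=1), (notify, hops=1), (sign, hops=1).
Iteration 2: edges from {compress,notify,sign} -> (deploy, hops=2), (scan, hops=2).
Iteration 3: edges from {deploy,scan} -> (deploy, hops=3).
Iteration 4: no outgoing edges from {deploy}; recursion stops.
SUM(hops) = 0 + 1 + 1 + 1 + 2 + 2 + 3 = 10.

10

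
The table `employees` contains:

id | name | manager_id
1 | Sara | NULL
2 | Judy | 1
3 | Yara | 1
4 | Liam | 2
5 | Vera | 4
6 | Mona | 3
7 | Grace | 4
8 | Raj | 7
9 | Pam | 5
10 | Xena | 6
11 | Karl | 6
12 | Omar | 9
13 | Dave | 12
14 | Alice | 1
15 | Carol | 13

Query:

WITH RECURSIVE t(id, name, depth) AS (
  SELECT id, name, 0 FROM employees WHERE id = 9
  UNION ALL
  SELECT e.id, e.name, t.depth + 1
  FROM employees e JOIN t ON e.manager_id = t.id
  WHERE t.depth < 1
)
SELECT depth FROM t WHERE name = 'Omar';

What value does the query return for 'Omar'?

Base: id=9 (Pam) at depth 0.
Iteration 1: rows with manager_id in {9} -> Omar (id 12, depth 1).
Iteration 2: depth < 1 fails for all current rows; recursion stops.

1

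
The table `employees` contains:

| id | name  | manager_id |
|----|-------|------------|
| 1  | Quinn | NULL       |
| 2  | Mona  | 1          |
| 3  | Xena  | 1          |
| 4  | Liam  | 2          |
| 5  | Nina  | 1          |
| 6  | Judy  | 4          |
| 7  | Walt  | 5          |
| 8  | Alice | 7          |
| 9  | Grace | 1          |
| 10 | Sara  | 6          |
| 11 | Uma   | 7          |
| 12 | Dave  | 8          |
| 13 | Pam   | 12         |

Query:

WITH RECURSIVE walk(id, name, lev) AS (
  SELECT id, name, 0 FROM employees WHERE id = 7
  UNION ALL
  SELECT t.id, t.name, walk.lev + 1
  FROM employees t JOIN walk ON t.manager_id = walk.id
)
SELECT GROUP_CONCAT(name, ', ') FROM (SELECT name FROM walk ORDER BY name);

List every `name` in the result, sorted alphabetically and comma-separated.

Base: id=7 (Walt) at lev 0.
Iteration 1: rows with manager_id in {7} -> Alice (id 8, lev 1), Uma (id 11, lev 1).
Iteration 2: rows with manager_id in {8,11} -> Dave (id 12, lev 2).
Iteration 3: rows with manager_id in {12} -> Pam (id 13, lev 3).
Iteration 4: no rows with manager_id in {13}; recursion stops.

Alice, Dave, Pam, Uma, Walt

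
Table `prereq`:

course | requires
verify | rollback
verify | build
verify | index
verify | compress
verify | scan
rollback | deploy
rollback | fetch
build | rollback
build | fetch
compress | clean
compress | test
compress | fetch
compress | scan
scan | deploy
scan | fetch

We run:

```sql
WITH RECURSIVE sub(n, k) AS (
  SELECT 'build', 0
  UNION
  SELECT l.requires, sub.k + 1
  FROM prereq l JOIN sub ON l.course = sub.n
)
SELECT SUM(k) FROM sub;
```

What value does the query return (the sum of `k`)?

Base: (build, k=0).
Iteration 1: edges from {build} -> (fetch, k=1), (rollback, k=1).
Iteration 2: edges from {fetch,rollback} -> (deploy, k=2), (fetch, k=2).
Iteration 3: no outgoing edges from {deploy,fetch}; recursion stops.
SUM(k) = 0 + 1 + 1 + 2 + 2 = 6.

6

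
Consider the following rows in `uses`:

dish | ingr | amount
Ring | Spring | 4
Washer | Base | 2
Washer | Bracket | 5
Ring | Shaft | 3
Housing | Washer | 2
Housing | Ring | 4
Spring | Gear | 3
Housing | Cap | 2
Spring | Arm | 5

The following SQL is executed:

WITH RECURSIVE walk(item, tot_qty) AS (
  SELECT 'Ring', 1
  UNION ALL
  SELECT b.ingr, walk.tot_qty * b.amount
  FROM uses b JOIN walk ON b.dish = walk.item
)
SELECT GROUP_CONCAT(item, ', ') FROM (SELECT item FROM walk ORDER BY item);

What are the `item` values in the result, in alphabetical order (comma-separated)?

Arm, Gear, Ring, Shaft, Spring

Base: (Ring, tot_qty=1).
Iteration 1: components of {Ring} -> Shaft = 1*3 = 3, Spring = 1*4 = 4.
Iteration 2: components of {Shaft,Spring} -> Arm = 4*5 = 20, Gear = 4*3 = 12.
Iteration 3: no further components; recursion stops.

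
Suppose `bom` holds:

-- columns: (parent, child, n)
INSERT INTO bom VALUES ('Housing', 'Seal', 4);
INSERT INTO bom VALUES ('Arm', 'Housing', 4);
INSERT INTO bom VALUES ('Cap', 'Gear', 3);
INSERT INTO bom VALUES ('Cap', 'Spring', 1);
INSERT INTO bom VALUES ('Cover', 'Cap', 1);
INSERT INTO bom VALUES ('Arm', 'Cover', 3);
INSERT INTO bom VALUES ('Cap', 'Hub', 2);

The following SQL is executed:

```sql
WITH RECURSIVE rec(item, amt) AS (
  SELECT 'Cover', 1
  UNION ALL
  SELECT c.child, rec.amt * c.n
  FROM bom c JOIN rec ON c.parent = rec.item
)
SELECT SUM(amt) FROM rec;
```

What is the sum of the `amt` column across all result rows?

Base: (Cover, amt=1).
Iteration 1: components of {Cover} -> Cap = 1*1 = 1.
Iteration 2: components of {Cap} -> Gear = 1*3 = 3, Hub = 1*2 = 2, Spring = 1*1 = 1.
Iteration 3: no further components; recursion stops.
SUM(amt) = 1 + 1 + 1 + 2 + 3 = 8.

8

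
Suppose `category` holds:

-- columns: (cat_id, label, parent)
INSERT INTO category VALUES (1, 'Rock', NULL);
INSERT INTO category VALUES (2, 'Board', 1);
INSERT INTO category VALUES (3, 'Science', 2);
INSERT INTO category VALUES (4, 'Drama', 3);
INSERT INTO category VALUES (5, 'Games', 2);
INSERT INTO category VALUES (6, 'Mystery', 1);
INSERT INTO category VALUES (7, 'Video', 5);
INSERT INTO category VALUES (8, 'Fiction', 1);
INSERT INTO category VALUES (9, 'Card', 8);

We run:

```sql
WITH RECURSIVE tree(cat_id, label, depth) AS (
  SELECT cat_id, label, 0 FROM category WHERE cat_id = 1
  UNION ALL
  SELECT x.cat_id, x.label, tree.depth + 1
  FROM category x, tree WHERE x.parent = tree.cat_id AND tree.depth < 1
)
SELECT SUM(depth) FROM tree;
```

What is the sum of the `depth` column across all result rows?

Base: cat_id=1 (Rock) at depth 0.
Iteration 1: rows with parent in {1} -> Board (id 2, depth 1), Mystery (id 6, depth 1), Fiction (id 8, depth 1).
Iteration 2: depth < 1 fails for all current rows; recursion stops.
SUM(depth) = 0 + 1 + 1 + 1 = 3.

3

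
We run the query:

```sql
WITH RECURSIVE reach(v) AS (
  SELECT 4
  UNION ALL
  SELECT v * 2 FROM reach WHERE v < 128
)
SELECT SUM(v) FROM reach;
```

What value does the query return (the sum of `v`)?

252

Base: v=4.
Iteration 1: 4 < 128 holds -> v = 4 * 2 = 8.
Iteration 2: 8 < 128 holds -> v = 8 * 2 = 16.
Iteration 3: 16 < 128 holds -> v = 16 * 2 = 32.
Iteration 4: 32 < 128 holds -> v = 32 * 2 = 64.
Iteration 5: 64 < 128 holds -> v = 64 * 2 = 128.
Iteration 6: 128 < 128 fails; recursion stops.
SUM(v) = 4 + 8 + 16 + 32 + 64 + 128 = 252.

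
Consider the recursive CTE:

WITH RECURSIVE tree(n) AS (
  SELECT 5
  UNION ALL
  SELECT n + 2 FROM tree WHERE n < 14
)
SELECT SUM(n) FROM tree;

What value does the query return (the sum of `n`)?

60

Base: n=5.
Iteration 1: 5 < 14 holds -> n = 5 + 2 = 7.
Iteration 2: 7 < 14 holds -> n = 7 + 2 = 9.
Iteration 3: 9 < 14 holds -> n = 9 + 2 = 11.
Iteration 4: 11 < 14 holds -> n = 11 + 2 = 13.
Iteration 5: 13 < 14 holds -> n = 13 + 2 = 15.
Iteration 6: 15 < 14 fails; recursion stops.
SUM(n) = 5 + 7 + 9 + 11 + 13 + 15 = 60.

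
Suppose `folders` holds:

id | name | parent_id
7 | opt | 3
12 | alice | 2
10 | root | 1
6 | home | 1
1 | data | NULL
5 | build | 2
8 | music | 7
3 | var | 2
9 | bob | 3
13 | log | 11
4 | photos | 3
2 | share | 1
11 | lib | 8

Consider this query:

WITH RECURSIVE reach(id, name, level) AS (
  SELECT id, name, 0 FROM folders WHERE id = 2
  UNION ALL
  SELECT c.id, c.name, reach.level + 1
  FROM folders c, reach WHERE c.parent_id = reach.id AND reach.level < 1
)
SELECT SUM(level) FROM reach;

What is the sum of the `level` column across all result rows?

3

Base: id=2 (share) at level 0.
Iteration 1: rows with parent_id in {2} -> var (id 3, level 1), build (id 5, level 1), alice (id 12, level 1).
Iteration 2: level < 1 fails for all current rows; recursion stops.
SUM(level) = 0 + 1 + 1 + 1 = 3.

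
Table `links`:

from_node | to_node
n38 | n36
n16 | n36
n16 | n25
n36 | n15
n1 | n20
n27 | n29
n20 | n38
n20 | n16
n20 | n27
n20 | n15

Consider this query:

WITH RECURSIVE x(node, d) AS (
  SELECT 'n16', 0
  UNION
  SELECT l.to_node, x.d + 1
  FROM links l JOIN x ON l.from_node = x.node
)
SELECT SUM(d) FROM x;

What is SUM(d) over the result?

Base: (n16, d=0).
Iteration 1: edges from {n16} -> (n25, d=1), (n36, d=1).
Iteration 2: edges from {n25,n36} -> (n15, d=2).
Iteration 3: no outgoing edges from {n15}; recursion stops.
SUM(d) = 0 + 1 + 1 + 2 = 4.

4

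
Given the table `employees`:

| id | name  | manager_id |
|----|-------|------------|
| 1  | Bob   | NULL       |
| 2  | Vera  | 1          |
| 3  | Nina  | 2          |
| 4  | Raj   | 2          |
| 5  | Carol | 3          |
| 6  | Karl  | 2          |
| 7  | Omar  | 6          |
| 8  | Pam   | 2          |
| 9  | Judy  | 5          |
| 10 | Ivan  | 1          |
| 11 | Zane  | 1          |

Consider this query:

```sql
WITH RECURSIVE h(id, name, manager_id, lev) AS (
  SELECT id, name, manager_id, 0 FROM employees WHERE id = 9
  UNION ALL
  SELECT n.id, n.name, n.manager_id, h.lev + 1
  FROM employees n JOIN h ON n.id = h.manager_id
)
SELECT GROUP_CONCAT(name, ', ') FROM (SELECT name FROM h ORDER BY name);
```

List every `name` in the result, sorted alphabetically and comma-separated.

Bob, Carol, Judy, Nina, Vera

Base: id=9 (Judy), manager_id=5, lev 0.
Iteration 1: join on id=5 -> Carol (id 5, manager_id=3, lev 1).
Iteration 2: join on id=3 -> Nina (id 3, manager_id=2, lev 2).
Iteration 3: join on id=2 -> Vera (id 2, manager_id=1, lev 3).
Iteration 4: join on id=1 -> Bob (id 1, manager_id=NULL, lev 4).
Iteration 5: manager_id is NULL; no match; recursion stops.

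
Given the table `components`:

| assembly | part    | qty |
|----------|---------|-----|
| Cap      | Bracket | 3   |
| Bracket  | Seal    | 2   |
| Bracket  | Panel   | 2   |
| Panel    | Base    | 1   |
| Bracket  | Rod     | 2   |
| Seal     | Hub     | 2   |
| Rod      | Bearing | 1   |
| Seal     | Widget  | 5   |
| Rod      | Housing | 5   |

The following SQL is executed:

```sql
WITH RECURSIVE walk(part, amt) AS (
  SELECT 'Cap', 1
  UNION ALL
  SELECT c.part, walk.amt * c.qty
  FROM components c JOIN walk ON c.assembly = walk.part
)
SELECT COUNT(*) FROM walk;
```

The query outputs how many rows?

10

Base: (Cap, amt=1).
Iteration 1: components of {Cap} -> Bracket = 1*3 = 3.
Iteration 2: components of {Bracket} -> Panel = 3*2 = 6, Rod = 3*2 = 6, Seal = 3*2 = 6.
Iteration 3: components of {Panel,Rod,Seal} -> Base = 6*1 = 6, Bearing = 6*1 = 6, Housing = 6*5 = 30, Hub = 6*2 = 12, Widget = 6*5 = 30.
Iteration 4: no further components; recursion stops.
Total rows emitted: 10.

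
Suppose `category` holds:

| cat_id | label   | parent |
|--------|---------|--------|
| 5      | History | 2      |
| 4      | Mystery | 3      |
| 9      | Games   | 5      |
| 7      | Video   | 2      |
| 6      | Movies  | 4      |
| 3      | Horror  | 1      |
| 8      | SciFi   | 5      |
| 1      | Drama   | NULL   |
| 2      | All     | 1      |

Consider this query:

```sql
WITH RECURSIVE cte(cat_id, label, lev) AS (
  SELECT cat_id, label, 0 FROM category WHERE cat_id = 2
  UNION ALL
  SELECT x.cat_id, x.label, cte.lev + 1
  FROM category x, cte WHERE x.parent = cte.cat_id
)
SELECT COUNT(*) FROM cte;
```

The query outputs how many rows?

Base: cat_id=2 (All) at lev 0.
Iteration 1: rows with parent in {2} -> History (id 5, lev 1), Video (id 7, lev 1).
Iteration 2: rows with parent in {5,7} -> SciFi (id 8, lev 2), Games (id 9, lev 2).
Iteration 3: no rows with parent in {8,9}; recursion stops.
Total rows emitted: 5.

5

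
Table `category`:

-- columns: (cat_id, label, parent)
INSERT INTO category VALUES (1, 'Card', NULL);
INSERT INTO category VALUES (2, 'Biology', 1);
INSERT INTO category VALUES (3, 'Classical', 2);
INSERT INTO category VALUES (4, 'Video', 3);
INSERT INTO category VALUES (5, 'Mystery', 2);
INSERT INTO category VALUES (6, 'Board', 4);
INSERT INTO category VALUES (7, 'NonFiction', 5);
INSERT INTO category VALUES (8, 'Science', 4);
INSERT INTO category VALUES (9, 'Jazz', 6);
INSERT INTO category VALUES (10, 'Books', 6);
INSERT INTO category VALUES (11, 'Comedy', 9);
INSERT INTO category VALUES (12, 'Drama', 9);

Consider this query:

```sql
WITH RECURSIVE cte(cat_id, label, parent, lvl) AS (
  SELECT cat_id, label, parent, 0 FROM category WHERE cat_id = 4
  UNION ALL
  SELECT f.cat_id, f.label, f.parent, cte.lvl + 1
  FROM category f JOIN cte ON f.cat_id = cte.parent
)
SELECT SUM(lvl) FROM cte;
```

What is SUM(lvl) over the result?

6

Base: cat_id=4 (Video), parent=3, lvl 0.
Iteration 1: join on cat_id=3 -> Classical (id 3, parent=2, lvl 1).
Iteration 2: join on cat_id=2 -> Biology (id 2, parent=1, lvl 2).
Iteration 3: join on cat_id=1 -> Card (id 1, parent=NULL, lvl 3).
Iteration 4: parent is NULL; no match; recursion stops.
SUM(lvl) = 0 + 1 + 2 + 3 = 6.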